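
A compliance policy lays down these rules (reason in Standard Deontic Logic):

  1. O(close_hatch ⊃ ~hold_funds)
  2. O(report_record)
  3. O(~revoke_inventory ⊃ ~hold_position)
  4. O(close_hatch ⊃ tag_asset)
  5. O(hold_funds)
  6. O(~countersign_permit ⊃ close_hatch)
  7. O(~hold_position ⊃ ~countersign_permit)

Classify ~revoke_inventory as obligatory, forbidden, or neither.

From premise 5 we have O(hold_funds).
Premise 1 is O(close_hatch ⊃ ~hold_funds); contrapositively O(hold_funds ⊃ ~close_hatch). Since O(hold_funds) holds, K gives O(~close_hatch).
The contrapositive of premise 6 (O(~countersign_permit ⊃ close_hatch)) is O(~close_hatch ⊃ countersign_permit), and O(~close_hatch) is already established, so O(countersign_permit).
Premise 7, O(~hold_position ⊃ ~countersign_permit), contraposes to O(countersign_permit ⊃ hold_position); with O(countersign_permit) we get O(hold_position).
Premise 3, O(~revoke_inventory ⊃ ~hold_position), contraposes to O(hold_position ⊃ revoke_inventory); with O(hold_position) we get O(revoke_inventory).
Premises 2, 4 do not contribute to this derivation.
Thus O(revoke_inventory), which is F(~revoke_inventory): ~revoke_inventory is forbidden.

Forbidden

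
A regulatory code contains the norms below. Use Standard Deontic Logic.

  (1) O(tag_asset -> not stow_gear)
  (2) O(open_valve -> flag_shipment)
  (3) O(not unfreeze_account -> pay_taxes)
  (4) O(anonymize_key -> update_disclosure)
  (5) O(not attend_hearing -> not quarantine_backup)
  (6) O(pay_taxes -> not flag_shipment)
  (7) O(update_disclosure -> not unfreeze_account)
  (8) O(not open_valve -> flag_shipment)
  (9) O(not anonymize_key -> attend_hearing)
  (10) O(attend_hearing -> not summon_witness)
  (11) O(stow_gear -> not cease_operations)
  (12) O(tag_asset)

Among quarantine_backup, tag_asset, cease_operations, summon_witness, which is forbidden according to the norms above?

Premises 8 and 2 are O(not open_valve -> flag_shipment) and O(open_valve -> flag_shipment); every ideal world satisfies not open_valve or open_valve, so in either case flag_shipment holds — hence O(flag_shipment).
Premise 6 is O(pay_taxes -> not flag_shipment); contrapositively O(flag_shipment -> not pay_taxes). Since O(flag_shipment) holds, K gives O(not pay_taxes).
The contrapositive of premise 3 (O(not unfreeze_account -> pay_taxes)) is O(not pay_taxes -> unfreeze_account), and O(not pay_taxes) is already established, so O(unfreeze_account).
Premise 7 is O(update_disclosure -> not unfreeze_account); contrapositively O(unfreeze_account -> not update_disclosure). Since O(unfreeze_account) holds, K gives O(not update_disclosure).
Premise 4, O(anonymize_key -> update_disclosure), contraposes to O(not update_disclosure -> not anonymize_key); with O(not update_disclosure) we get O(not anonymize_key).
Premise 9 is O(not anonymize_key -> attend_hearing); since O(not anonymize_key), deontic closure gives O(attend_hearing).
Premise 10 is O(attend_hearing -> not summon_witness); since O(attend_hearing), deontic closure gives O(not summon_witness).
So O(not summon_witness) holds, i.e. summon_witness is forbidden. None of the other listed options is forbidden under the premises.

summon_witness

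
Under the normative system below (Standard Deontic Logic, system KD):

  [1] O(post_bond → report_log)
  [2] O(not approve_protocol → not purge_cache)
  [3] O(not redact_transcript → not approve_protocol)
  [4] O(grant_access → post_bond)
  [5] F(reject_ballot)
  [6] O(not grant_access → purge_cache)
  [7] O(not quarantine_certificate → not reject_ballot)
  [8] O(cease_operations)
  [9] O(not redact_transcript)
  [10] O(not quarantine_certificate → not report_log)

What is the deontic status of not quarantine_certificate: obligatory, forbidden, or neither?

Premise 9 states O(not redact_transcript) outright.
From O(not redact_transcript) and premise 3, O(not redact_transcript → not approve_protocol), we obtain O(not approve_protocol).
Applying K to premise 2 (O(not approve_protocol → not purge_cache)) and O(not approve_protocol) yields O(not purge_cache).
The contrapositive of premise 6 (O(not grant_access → purge_cache)) is O(not purge_cache → grant_access), and O(not purge_cache) is already established, so O(grant_access).
From O(grant_access) and premise 4, O(grant_access → post_bond), we obtain O(post_bond).
Premise 1 is O(post_bond → report_log); since O(post_bond), deontic closure gives O(report_log).
The contrapositive of premise 10 (O(not quarantine_certificate → not report_log)) is O(report_log → quarantine_certificate), and O(report_log) is already established, so O(quarantine_certificate).
Premises 5, 7, 8 do not contribute to this derivation.
Thus O(quarantine_certificate), which is F(not quarantine_certificate): not quarantine_certificate is forbidden.

Forbidden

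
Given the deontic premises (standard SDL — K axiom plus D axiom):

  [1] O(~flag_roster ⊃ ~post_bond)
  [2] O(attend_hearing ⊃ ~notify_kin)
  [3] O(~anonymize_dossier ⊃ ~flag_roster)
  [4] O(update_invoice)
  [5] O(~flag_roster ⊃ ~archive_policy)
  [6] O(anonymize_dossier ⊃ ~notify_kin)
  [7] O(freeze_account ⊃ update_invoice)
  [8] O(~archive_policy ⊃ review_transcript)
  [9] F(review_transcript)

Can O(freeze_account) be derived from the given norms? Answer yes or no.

No

Premise 7 is O(freeze_account ⊃ update_invoice); even if O(update_invoice) held, inferring O(freeze_account) would be affirming the consequent — invalid.
No other premise forces O(freeze_account). An ideal world satisfying every premise can still have freeze_account false, so O(freeze_account) is not derivable.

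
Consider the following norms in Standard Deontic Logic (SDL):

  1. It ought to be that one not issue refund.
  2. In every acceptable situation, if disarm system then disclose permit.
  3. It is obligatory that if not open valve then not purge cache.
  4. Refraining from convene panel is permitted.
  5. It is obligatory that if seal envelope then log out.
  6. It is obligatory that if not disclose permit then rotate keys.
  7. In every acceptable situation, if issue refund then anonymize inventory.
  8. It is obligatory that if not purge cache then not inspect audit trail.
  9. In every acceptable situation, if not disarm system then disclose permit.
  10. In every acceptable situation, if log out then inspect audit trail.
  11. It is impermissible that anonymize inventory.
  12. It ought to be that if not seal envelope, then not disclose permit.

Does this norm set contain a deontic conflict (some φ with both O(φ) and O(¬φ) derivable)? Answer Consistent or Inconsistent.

Consistent

Premise 7 is O(issue_refund → anonymize_inventory), but O(issue_refund) is not derivable from the premises, so it does not yield O(anonymize_inventory).
So O(anonymize_inventory) is not derivable, and the apparent clash with O(¬anonymize_inventory) does not arise.
A world satisfying every obligation exists (e.g. anonymize_inventory=false, convene_panel=false, disarm_system=false, disclose_permit=true, inspect_audit_trail=true, issue_refund=false, log_out=true, open_valve=true, purge_cache=true, rotate_keys=false, seal_envelope=true); no atom is both obligatory and forbidden, so the set is consistent.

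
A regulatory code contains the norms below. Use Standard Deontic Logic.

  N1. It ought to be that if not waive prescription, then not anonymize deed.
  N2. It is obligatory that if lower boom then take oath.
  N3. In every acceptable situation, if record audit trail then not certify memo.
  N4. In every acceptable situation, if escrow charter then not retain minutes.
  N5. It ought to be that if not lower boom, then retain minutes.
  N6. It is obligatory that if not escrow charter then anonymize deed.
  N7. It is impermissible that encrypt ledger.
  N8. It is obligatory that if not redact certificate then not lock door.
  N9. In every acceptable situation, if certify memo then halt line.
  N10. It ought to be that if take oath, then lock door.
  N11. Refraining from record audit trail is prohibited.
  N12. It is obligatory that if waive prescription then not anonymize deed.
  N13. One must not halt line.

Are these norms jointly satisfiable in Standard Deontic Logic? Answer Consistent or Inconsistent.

Premise 9 is O(certify_memo → halt_line), but O(certify_memo) is not derivable from the premises, so it does not yield O(halt_line).
So O(halt_line) is not derivable, and the apparent clash with O(¬halt_line) does not arise.
A world satisfying every obligation exists (e.g. anonymize_deed=false, certify_memo=false, encrypt_ledger=false, escrow_charter=true, halt_line=false, lock_door=true, lower_boom=true, record_audit_trail=true, redact_certificate=true, retain_minutes=false, take_oath=true, waive_prescription=false); no atom is both obligatory and forbidden, so the set is consistent.

Consistent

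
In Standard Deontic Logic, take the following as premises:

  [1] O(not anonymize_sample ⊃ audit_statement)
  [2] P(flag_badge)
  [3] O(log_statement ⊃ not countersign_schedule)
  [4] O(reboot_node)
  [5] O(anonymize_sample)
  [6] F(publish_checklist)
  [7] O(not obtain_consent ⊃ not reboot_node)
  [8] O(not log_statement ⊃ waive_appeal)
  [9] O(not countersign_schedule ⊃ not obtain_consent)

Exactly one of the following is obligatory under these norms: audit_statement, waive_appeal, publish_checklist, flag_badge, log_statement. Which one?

From premise 4 we have O(reboot_node).
Premise 7 is O(not obtain_consent ⊃ not reboot_node); contrapositively O(reboot_node ⊃ obtain_consent). Since O(reboot_node) holds, K gives O(obtain_consent).
Premise 9, O(not countersign_schedule ⊃ not obtain_consent), contraposes to O(obtain_consent ⊃ countersign_schedule); with O(obtain_consent) we get O(countersign_schedule).
Premise 3 is O(log_statement ⊃ not countersign_schedule); contrapositively O(countersign_schedule ⊃ not log_statement). Since O(countersign_schedule) holds, K gives O(not log_statement).
From O(not log_statement) and premise 8, O(not log_statement ⊃ waive_appeal), we obtain O(waive_appeal).
So O(waive_appeal) holds — waive_appeal is obligatory. None of the other listed options is made obligatory by any chain of premises.

waive_appeal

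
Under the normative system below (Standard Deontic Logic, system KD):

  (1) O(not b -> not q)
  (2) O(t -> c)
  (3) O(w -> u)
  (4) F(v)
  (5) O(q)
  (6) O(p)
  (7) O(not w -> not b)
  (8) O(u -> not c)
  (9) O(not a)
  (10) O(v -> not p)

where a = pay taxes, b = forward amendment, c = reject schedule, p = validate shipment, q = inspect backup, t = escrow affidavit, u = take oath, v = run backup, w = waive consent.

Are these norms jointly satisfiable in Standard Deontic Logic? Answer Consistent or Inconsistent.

Premise 10 is O(v -> not p), but O(v) is not derivable from the premises, so it does not yield O(not p).
So O(not p) is not derivable, and the apparent clash with O(p) does not arise.
A world satisfying every obligation exists (e.g. a=false, b=true, c=false, p=true, q=true, t=false, u=true, v=false, w=true); no atom is both obligatory and forbidden, so the set is consistent.

Consistent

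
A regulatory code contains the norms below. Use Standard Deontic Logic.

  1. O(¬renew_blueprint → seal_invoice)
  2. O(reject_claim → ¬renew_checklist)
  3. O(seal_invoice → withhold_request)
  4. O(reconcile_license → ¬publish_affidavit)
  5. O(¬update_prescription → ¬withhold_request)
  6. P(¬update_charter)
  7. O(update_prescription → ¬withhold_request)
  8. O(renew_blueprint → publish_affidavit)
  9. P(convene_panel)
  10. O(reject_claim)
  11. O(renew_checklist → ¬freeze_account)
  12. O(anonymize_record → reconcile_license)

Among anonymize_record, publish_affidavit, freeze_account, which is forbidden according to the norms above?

anonymize_record

By case analysis on update_prescription: premise 7 gives O(update_prescription → ¬withhold_request) and premise 5 gives O(¬update_prescription → ¬withhold_request), so O(¬withhold_request) either way.
The contrapositive of premise 3 (O(seal_invoice → withhold_request)) is O(¬withhold_request → ¬seal_invoice), and O(¬withhold_request) is already established, so O(¬seal_invoice).
Premise 1, O(¬renew_blueprint → seal_invoice), contraposes to O(¬seal_invoice → renew_blueprint); with O(¬seal_invoice) we get O(renew_blueprint).
Applying K to premise 8 (O(renew_blueprint → publish_affidavit)) and O(renew_blueprint) yields O(publish_affidavit).
Premise 4, O(reconcile_license → ¬publish_affidavit), contraposes to O(publish_affidavit → ¬reconcile_license); with O(publish_affidavit) we get O(¬reconcile_license).
The contrapositive of premise 12 (O(anonymize_record → reconcile_license)) is O(¬reconcile_license → ¬anonymize_record), and O(¬reconcile_license) is already established, so O(¬anonymize_record).
So O(¬anonymize_record) holds, i.e. anonymize_record is forbidden. None of the other listed options is forbidden under the premises.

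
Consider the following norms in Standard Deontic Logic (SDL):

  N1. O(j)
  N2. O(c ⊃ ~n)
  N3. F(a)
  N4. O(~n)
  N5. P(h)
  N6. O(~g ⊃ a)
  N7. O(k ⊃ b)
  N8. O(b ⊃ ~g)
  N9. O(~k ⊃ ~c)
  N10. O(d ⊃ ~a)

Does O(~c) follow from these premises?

Yes

F(a) at premise 3 means O(~a).
The contrapositive of premise 6 (O(~g ⊃ a)) is O(~a ⊃ g), and O(~a) is already established, so O(g).
The contrapositive of premise 8 (O(b ⊃ ~g)) is O(g ⊃ ~b), and O(g) is already established, so O(~b).
Premise 7, O(k ⊃ b), contraposes to O(~b ⊃ ~k); with O(~b) we get O(~k).
Premise 9 is O(~k ⊃ ~c); since O(~k), deontic closure gives O(~c).
Premises 1, 2, 4, 5, 10 do not contribute to this derivation.
So O(~c) follows.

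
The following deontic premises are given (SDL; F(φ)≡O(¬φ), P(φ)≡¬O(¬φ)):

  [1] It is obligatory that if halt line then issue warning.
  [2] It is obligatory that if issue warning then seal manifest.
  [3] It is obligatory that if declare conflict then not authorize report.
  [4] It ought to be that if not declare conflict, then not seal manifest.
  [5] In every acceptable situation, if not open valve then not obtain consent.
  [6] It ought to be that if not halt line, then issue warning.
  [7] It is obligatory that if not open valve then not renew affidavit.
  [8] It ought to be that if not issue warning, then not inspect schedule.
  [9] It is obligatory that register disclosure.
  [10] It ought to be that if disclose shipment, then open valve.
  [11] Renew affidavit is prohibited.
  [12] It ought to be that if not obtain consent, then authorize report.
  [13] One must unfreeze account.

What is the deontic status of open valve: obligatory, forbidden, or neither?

Premises 1 and 6 cover both cases: O(halt_line → issue_warning) and O(¬halt_line → issue_warning). Since halt_line ∨ ¬halt_line is a tautology, O(issue_warning) follows.
Premise 2 is O(issue_warning → seal_manifest); since O(issue_warning), deontic closure gives O(seal_manifest).
Premise 4 is O(¬declare_conflict → ¬seal_manifest); contrapositively O(seal_manifest → declare_conflict). Since O(seal_manifest) holds, K gives O(declare_conflict).
Premise 3 is O(declare_conflict → ¬authorize_report); since O(declare_conflict), deontic closure gives O(¬authorize_report).
Premise 12, O(¬obtain_consent → authorize_report), contraposes to O(¬authorize_report → obtain_consent); with O(¬authorize_report) we get O(obtain_consent).
Premise 5 is O(¬open_valve → ¬obtain_consent); contrapositively O(obtain_consent → open_valve). Since O(obtain_consent) holds, K gives O(open_valve).
Premises 7, 8, 9, 10, 11, 13 do not contribute to this derivation.
Hence open_valve is obligatory.

Obligatory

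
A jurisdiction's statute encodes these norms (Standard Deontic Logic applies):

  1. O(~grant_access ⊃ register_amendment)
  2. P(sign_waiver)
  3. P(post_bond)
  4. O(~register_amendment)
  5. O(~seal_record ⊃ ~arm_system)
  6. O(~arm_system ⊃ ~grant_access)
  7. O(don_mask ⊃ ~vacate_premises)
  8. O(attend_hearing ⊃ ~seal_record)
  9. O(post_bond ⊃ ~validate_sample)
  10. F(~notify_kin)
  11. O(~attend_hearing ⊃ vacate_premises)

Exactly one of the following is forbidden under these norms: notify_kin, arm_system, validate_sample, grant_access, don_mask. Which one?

From premise 4 we have O(~register_amendment).
Premise 1, O(~grant_access ⊃ register_amendment), contraposes to O(~register_amendment ⊃ grant_access); with O(~register_amendment) we get O(grant_access).
The contrapositive of premise 6 (O(~arm_system ⊃ ~grant_access)) is O(grant_access ⊃ arm_system), and O(grant_access) is already established, so O(arm_system).
The contrapositive of premise 5 (O(~seal_record ⊃ ~arm_system)) is O(arm_system ⊃ seal_record), and O(arm_system) is already established, so O(seal_record).
The contrapositive of premise 8 (O(attend_hearing ⊃ ~seal_record)) is O(seal_record ⊃ ~attend_hearing), and O(seal_record) is already established, so O(~attend_hearing).
With premise 11, O(~attend_hearing ⊃ vacate_premises), the K-axiom yields O(vacate_premises).
Premise 7, O(don_mask ⊃ ~vacate_premises), contraposes to O(vacate_premises ⊃ ~don_mask); with O(vacate_premises) we get O(~don_mask).
So O(~don_mask) holds, i.e. don_mask is forbidden. None of the other listed options is forbidden under the premises.

don_mask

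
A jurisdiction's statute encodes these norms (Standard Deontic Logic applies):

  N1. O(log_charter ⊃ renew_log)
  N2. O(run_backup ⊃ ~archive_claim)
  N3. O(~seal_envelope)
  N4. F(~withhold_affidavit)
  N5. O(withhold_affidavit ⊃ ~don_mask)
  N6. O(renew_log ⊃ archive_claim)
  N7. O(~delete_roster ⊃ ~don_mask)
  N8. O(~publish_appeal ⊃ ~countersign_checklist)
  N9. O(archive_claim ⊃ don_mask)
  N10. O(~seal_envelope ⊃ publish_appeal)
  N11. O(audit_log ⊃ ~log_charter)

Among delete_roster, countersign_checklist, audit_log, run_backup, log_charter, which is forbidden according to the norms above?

log_charter

Premise 4, F(~withhold_affidavit), is equivalent to O(withhold_affidavit).
With premise 5, O(withhold_affidavit ⊃ ~don_mask), the K-axiom yields O(~don_mask).
Premise 9, O(archive_claim ⊃ don_mask), contraposes to O(~don_mask ⊃ ~archive_claim); with O(~don_mask) we get O(~archive_claim).
Premise 6, O(renew_log ⊃ archive_claim), contraposes to O(~archive_claim ⊃ ~renew_log); with O(~archive_claim) we get O(~renew_log).
Premise 1 is O(log_charter ⊃ renew_log); contrapositively O(~renew_log ⊃ ~log_charter). Since O(~renew_log) holds, K gives O(~log_charter).
So O(~log_charter) holds, i.e. log_charter is forbidden. None of the other listed options is forbidden under the premises.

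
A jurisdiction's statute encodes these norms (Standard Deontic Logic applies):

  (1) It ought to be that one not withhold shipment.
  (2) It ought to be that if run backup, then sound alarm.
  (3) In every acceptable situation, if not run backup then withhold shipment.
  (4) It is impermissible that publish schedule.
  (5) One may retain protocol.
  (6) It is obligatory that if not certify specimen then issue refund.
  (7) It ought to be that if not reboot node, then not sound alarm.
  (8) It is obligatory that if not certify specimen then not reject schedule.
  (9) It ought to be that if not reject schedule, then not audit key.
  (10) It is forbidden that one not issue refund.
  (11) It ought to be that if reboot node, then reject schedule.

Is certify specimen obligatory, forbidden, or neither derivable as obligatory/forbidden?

Premise 1 states O(¬withhold_shipment) outright.
The contrapositive of premise 3 (O(¬run_backup → withhold_shipment)) is O(¬withhold_shipment → run_backup), and O(¬withhold_shipment) is already established, so O(run_backup).
Applying K to premise 2 (O(run_backup → sound_alarm)) and O(run_backup) yields O(sound_alarm).
The contrapositive of premise 7 (O(¬reboot_node → ¬sound_alarm)) is O(sound_alarm → reboot_node), and O(sound_alarm) is already established, so O(reboot_node).
With premise 11, O(reboot_node → reject_schedule), the K-axiom yields O(reject_schedule).
The contrapositive of premise 8 (O(¬certify_specimen → ¬reject_schedule)) is O(reject_schedule → certify_specimen), and O(reject_schedule) is already established, so O(certify_specimen).
Premises 4, 5, 6, 9, 10 do not contribute to this derivation.
Hence certify_specimen is obligatory.

Obligatory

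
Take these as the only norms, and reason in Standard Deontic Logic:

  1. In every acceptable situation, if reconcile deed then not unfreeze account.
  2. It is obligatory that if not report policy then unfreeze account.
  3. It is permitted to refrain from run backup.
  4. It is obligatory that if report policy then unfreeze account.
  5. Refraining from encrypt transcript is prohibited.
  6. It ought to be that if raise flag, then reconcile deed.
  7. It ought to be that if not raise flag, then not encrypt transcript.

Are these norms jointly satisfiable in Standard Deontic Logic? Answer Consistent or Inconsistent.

Premises 4 and 2 cover both cases: O(report_policy → unfreeze_account) and O(¬report_policy → unfreeze_account). Since report_policy ∨ ¬report_policy is a tautology, O(unfreeze_account) follows.
The contrapositive of premise 1 (O(reconcile_deed → ¬unfreeze_account)) is O(unfreeze_account → ¬reconcile_deed), and O(unfreeze_account) is already established, so O(¬reconcile_deed).
The contrapositive of premise 6 (O(raise_flag → reconcile_deed)) is O(¬reconcile_deed → ¬raise_flag), and O(¬reconcile_deed) is already established, so O(¬raise_flag).
With premise 7, O(¬raise_flag → ¬encrypt_transcript), the K-axiom yields O(¬encrypt_transcript).
But premise 5, F(¬encrypt_transcript), means O(encrypt_transcript).
We now have both O(¬encrypt_transcript) and O(encrypt_transcript) — encrypt_transcript is simultaneously obligatory and forbidden, violating the D-axiom.

Inconsistent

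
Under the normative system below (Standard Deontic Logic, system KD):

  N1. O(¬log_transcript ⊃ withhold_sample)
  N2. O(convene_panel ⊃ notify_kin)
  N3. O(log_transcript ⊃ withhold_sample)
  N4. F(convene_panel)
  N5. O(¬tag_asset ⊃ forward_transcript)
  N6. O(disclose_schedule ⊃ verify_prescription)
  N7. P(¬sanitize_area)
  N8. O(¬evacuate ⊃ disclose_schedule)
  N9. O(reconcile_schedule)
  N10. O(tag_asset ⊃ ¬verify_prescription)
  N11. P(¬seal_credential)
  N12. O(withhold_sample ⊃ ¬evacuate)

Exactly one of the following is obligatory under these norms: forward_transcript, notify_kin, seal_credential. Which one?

forward_transcript

Premises 1 and 3 cover both cases: O(¬log_transcript ⊃ withhold_sample) and O(log_transcript ⊃ withhold_sample). Since ¬log_transcript ∨ log_transcript is a tautology, O(withhold_sample) follows.
Applying K to premise 12 (O(withhold_sample ⊃ ¬evacuate)) and O(withhold_sample) yields O(¬evacuate).
Premise 8 is O(¬evacuate ⊃ disclose_schedule); since O(¬evacuate), deontic closure gives O(disclose_schedule).
From O(disclose_schedule) and premise 6, O(disclose_schedule ⊃ verify_prescription), we obtain O(verify_prescription).
Premise 10, O(tag_asset ⊃ ¬verify_prescription), contraposes to O(verify_prescription ⊃ ¬tag_asset); with O(verify_prescription) we get O(¬tag_asset).
From O(¬tag_asset) and premise 5, O(¬tag_asset ⊃ forward_transcript), we obtain O(forward_transcript).
So O(forward_transcript) holds — forward_transcript is obligatory. None of the other listed options is made obligatory by any chain of premises.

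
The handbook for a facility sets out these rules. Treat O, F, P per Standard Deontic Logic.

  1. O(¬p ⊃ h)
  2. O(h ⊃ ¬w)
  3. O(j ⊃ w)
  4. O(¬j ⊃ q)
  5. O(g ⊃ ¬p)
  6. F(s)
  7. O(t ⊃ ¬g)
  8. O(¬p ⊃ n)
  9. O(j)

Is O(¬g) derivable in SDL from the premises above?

From premise 9 we have O(j).
Premise 3 is O(j ⊃ w); since O(j), deontic closure gives O(w).
Premise 2 is O(h ⊃ ¬w); contrapositively O(w ⊃ ¬h). Since O(w) holds, K gives O(¬h).
Premise 1 is O(¬p ⊃ h); contrapositively O(¬h ⊃ p). Since O(¬h) holds, K gives O(p).
Premise 5, O(g ⊃ ¬p), contraposes to O(p ⊃ ¬g); with O(p) we get O(¬g).
Premises 4, 6, 7, 8 do not contribute to this derivation.
So O(¬g) follows.

Yes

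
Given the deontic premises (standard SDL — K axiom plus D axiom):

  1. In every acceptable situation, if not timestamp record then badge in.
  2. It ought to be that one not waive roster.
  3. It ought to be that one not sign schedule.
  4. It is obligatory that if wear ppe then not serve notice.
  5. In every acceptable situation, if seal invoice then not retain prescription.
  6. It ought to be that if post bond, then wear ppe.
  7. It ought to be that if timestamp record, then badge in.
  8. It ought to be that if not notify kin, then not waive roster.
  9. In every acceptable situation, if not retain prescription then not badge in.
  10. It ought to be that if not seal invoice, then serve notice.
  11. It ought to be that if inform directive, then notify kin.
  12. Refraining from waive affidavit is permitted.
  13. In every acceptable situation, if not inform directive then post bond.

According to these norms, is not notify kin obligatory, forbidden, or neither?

Forbidden

Premises 7 and 1 are O(timestamp_record → badge_in) and O(¬timestamp_record → badge_in); every ideal world satisfies timestamp_record or ¬timestamp_record, so in either case badge_in holds — hence O(badge_in).
The contrapositive of premise 9 (O(¬retain_prescription → ¬badge_in)) is O(badge_in → retain_prescription), and O(badge_in) is already established, so O(retain_prescription).
The contrapositive of premise 5 (O(seal_invoice → ¬retain_prescription)) is O(retain_prescription → ¬seal_invoice), and O(retain_prescription) is already established, so O(¬seal_invoice).
With premise 10, O(¬seal_invoice → serve_notice), the K-axiom yields O(serve_notice).
Premise 4, O(wear_ppe → ¬serve_notice), contraposes to O(serve_notice → ¬wear_ppe); with O(serve_notice) we get O(¬wear_ppe).
Premise 6, O(post_bond → wear_ppe), contraposes to O(¬wear_ppe → ¬post_bond); with O(¬wear_ppe) we get O(¬post_bond).
The contrapositive of premise 13 (O(¬inform_directive → post_bond)) is O(¬post_bond → inform_directive), and O(¬post_bond) is already established, so O(inform_directive).
With premise 11, O(inform_directive → notify_kin), the K-axiom yields O(notify_kin).
Premises 2, 3, 8, 12 do not contribute to this derivation.
Thus O(notify_kin), which is F(¬notify_kin): ¬notify_kin is forbidden.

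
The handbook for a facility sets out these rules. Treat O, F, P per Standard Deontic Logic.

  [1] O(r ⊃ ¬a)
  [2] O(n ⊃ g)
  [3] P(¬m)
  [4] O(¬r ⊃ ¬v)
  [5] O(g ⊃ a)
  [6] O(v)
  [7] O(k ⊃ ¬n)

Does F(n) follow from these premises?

From premise 6 we have O(v).
Premise 4 is O(¬r ⊃ ¬v); contrapositively O(v ⊃ r). Since O(v) holds, K gives O(r).
From O(r) and premise 1, O(r ⊃ ¬a), we obtain O(¬a).
The contrapositive of premise 5 (O(g ⊃ a)) is O(¬a ⊃ ¬g), and O(¬a) is already established, so O(¬g).
Premise 2, O(n ⊃ g), contraposes to O(¬g ⊃ ¬n); with O(¬g) we get O(¬n).
Premises 3, 7 do not contribute to this derivation.
So O(¬n) holds, i.e. F(n). The claim follows.

Yes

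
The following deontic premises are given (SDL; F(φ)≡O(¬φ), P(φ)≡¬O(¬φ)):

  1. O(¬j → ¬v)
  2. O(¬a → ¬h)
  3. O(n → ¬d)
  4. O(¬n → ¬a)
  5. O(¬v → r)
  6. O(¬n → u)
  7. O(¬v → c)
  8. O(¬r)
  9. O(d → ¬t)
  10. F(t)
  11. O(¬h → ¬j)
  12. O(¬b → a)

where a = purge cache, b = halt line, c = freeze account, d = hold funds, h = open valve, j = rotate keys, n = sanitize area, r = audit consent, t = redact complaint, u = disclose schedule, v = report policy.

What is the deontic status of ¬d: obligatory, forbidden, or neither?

From premise 8 we have O(¬r).
Premise 5 is O(¬v → r); contrapositively O(¬r → v). Since O(¬r) holds, K gives O(v).
Premise 1 is O(¬j → ¬v); contrapositively O(v → j). Since O(v) holds, K gives O(j).
The contrapositive of premise 11 (O(¬h → ¬j)) is O(j → h), and O(j) is already established, so O(h).
Premise 2 is O(¬a → ¬h); contrapositively O(h → a). Since O(h) holds, K gives O(a).
Premise 4 is O(¬n → ¬a); contrapositively O(a → n). Since O(a) holds, K gives O(n).
Premise 3 is O(n → ¬d); since O(n), deontic closure gives O(¬d).
Premises 6, 7, 9, 10, 12 do not contribute to this derivation.
Hence ¬d is obligatory.

Obligatory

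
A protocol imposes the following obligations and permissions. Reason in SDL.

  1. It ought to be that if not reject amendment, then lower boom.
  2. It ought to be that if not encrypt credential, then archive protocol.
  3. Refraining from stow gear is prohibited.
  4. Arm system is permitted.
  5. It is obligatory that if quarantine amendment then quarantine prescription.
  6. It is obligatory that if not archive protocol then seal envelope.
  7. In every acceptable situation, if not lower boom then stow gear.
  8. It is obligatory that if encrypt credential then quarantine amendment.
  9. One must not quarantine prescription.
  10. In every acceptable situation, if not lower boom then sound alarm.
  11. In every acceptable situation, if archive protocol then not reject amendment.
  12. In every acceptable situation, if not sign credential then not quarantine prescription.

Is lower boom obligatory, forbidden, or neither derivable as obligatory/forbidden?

Obligatory

F(quarantine_prescription) at premise 9 means O(¬quarantine_prescription).
Premise 5, O(quarantine_amendment → quarantine_prescription), contraposes to O(¬quarantine_prescription → ¬quarantine_amendment); with O(¬quarantine_prescription) we get O(¬quarantine_amendment).
The contrapositive of premise 8 (O(encrypt_credential → quarantine_amendment)) is O(¬quarantine_amendment → ¬encrypt_credential), and O(¬quarantine_amendment) is already established, so O(¬encrypt_credential).
Applying K to premise 2 (O(¬encrypt_credential → archive_protocol)) and O(¬encrypt_credential) yields O(archive_protocol).
From O(archive_protocol) and premise 11, O(archive_protocol → ¬reject_amendment), we obtain O(¬reject_amendment).
From O(¬reject_amendment) and premise 1, O(¬reject_amendment → lower_boom), we obtain O(lower_boom).
Premises 3, 4, 6, 7, 10, 12 do not contribute to this derivation.
Hence lower_boom is obligatory.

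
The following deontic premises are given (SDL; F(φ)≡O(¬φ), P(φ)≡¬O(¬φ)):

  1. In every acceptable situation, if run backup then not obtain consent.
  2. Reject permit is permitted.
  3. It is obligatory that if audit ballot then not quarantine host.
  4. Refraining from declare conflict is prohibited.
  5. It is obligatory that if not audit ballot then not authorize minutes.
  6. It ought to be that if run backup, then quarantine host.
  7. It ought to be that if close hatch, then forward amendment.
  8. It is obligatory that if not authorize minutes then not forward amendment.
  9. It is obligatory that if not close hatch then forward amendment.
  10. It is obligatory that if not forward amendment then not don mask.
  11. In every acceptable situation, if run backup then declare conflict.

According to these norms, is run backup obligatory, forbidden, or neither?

Forbidden

Premises 7 and 9 are O(close_hatch → forward_amendment) and O(¬close_hatch → forward_amendment); every ideal world satisfies close_hatch or ¬close_hatch, so in either case forward_amendment holds — hence O(forward_amendment).
The contrapositive of premise 8 (O(¬authorize_minutes → ¬forward_amendment)) is O(forward_amendment → authorize_minutes), and O(forward_amendment) is already established, so O(authorize_minutes).
Premise 5 is O(¬audit_ballot → ¬authorize_minutes); contrapositively O(authorize_minutes → audit_ballot). Since O(authorize_minutes) holds, K gives O(audit_ballot).
With premise 3, O(audit_ballot → ¬quarantine_host), the K-axiom yields O(¬quarantine_host).
The contrapositive of premise 6 (O(run_backup → quarantine_host)) is O(¬quarantine_host → ¬run_backup), and O(¬quarantine_host) is already established, so O(¬run_backup).
Premises 1, 2, 4, 10, 11 do not contribute to this derivation.
Thus O(¬run_backup), which is F(run_backup): run_backup is forbidden.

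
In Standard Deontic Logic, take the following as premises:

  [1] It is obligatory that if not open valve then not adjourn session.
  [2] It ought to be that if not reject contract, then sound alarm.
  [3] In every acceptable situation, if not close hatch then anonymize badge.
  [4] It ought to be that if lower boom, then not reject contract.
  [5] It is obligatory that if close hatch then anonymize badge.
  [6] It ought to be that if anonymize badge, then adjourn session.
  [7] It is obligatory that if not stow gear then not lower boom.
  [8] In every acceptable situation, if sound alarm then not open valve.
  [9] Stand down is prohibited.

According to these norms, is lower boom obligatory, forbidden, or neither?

Forbidden

Premises 3 and 5 cover both cases: O(¬close_hatch → anonymize_badge) and O(close_hatch → anonymize_badge). Since ¬close_hatch ∨ close_hatch is a tautology, O(anonymize_badge) follows.
From O(anonymize_badge) and premise 6, O(anonymize_badge → adjourn_session), we obtain O(adjourn_session).
Premise 1, O(¬open_valve → ¬adjourn_session), contraposes to O(adjourn_session → open_valve); with O(adjourn_session) we get O(open_valve).
The contrapositive of premise 8 (O(sound_alarm → ¬open_valve)) is O(open_valve → ¬sound_alarm), and O(open_valve) is already established, so O(¬sound_alarm).
Premise 2, O(¬reject_contract → sound_alarm), contraposes to O(¬sound_alarm → reject_contract); with O(¬sound_alarm) we get O(reject_contract).
The contrapositive of premise 4 (O(lower_boom → ¬reject_contract)) is O(reject_contract → ¬lower_boom), and O(reject_contract) is already established, so O(¬lower_boom).
Premises 7, 9 do not contribute to this derivation.
Thus O(¬lower_boom), which is F(lower_boom): lower_boom is forbidden.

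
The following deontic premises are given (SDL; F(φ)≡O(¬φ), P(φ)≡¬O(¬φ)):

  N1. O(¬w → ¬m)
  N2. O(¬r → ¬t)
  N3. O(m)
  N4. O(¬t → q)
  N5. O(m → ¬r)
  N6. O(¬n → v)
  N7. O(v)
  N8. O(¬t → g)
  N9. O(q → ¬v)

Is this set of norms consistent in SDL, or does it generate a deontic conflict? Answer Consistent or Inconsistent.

Premise 7 gives O(v).
Premise 9, O(q → ¬v), contraposes to O(v → ¬q); with O(v) we get O(¬q).
The contrapositive of premise 4 (O(¬t → q)) is O(¬q → t), and O(¬q) is already established, so O(t).
The contrapositive of premise 2 (O(¬r → ¬t)) is O(t → r), and O(t) is already established, so O(r).
The contrapositive of premise 5 (O(m → ¬r)) is O(r → ¬m), and O(r) is already established, so O(¬m).
Yet premise 3 states O(m).
We now have both O(¬m) and O(m) — m is simultaneously obligatory and forbidden, violating the D-axiom.

Inconsistent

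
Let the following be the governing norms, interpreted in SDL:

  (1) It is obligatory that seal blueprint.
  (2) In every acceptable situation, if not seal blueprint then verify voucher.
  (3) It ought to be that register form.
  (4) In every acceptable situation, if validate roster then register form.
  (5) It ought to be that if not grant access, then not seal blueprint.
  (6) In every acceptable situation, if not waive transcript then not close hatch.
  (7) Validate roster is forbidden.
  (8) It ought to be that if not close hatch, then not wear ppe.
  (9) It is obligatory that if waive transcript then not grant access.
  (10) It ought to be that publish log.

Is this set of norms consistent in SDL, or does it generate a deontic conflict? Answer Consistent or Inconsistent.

Premise 4 is O(validate_roster → register_form); even if O(register_form) held, inferring O(validate_roster) would be affirming the consequent — invalid.
So O(validate_roster) is not derivable, and the apparent clash with O(¬validate_roster) does not arise.
A world satisfying every obligation exists (e.g. close_hatch=false, grant_access=true, publish_log=true, register_form=true, seal_blueprint=true, validate_roster=false, verify_voucher=false, waive_transcript=false, wear_ppe=false); no atom is both obligatory and forbidden, so the set is consistent.

Consistent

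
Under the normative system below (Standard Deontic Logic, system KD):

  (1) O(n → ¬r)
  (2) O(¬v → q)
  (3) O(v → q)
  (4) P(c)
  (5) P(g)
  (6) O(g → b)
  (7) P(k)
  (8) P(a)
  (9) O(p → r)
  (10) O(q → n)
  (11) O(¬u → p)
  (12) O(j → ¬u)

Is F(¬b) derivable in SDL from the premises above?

Premise 6 is O(g → b), but O(g) is not derivable from the premises (the permission P(g) asserts only ¬O(¬g), not O(g)), so it does not yield O(b).
No other premise forces O(b). An ideal world satisfying every premise can still have ¬b true, so F(¬b) is not derivable.

No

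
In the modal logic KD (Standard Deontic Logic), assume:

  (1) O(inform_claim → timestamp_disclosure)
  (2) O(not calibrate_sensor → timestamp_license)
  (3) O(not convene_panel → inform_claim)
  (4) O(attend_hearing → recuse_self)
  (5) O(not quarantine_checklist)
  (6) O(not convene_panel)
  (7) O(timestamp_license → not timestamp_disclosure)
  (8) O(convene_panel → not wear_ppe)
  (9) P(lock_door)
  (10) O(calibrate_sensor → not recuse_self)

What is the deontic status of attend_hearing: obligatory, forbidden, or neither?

Forbidden

Premise 6 gives O(not convene_panel).
From O(not convene_panel) and premise 3, O(not convene_panel → inform_claim), we obtain O(inform_claim).
Premise 1 is O(inform_claim → timestamp_disclosure); since O(inform_claim), deontic closure gives O(timestamp_disclosure).
The contrapositive of premise 7 (O(timestamp_license → not timestamp_disclosure)) is O(timestamp_disclosure → not timestamp_license), and O(timestamp_disclosure) is already established, so O(not timestamp_license).
Premise 2, O(not calibrate_sensor → timestamp_license), contraposes to O(not timestamp_license → calibrate_sensor); with O(not timestamp_license) we get O(calibrate_sensor).
Applying K to premise 10 (O(calibrate_sensor → not recuse_self)) and O(calibrate_sensor) yields O(not recuse_self).
Premise 4, O(attend_hearing → recuse_self), contraposes to O(not recuse_self → not attend_hearing); with O(not recuse_self) we get O(not attend_hearing).
Premises 5, 8, 9 do not contribute to this derivation.
Thus O(not attend_hearing), which is F(attend_hearing): attend_hearing is forbidden.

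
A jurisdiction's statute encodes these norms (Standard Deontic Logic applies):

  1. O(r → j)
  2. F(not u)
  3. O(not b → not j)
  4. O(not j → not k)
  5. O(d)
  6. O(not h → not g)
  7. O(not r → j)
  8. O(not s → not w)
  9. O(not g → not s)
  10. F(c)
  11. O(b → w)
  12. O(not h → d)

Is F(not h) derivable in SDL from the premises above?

Premises 7 and 1 cover both cases: O(not r → j) and O(r → j). Since not r ∨ r is a tautology, O(j) follows.
Premise 3, O(not b → not j), contraposes to O(j → b); with O(j) we get O(b).
With premise 11, O(b → w), the K-axiom yields O(w).
Premise 8 is O(not s → not w); contrapositively O(w → s). Since O(w) holds, K gives O(s).
Premise 9 is O(not g → not s); contrapositively O(s → g). Since O(s) holds, K gives O(g).
Premise 6 is O(not h → not g); contrapositively O(g → h). Since O(g) holds, K gives O(h).
Premises 2, 4, 5, 10, 12 do not contribute to this derivation.
So O(h) holds, i.e. F(not h). The claim follows.

Yes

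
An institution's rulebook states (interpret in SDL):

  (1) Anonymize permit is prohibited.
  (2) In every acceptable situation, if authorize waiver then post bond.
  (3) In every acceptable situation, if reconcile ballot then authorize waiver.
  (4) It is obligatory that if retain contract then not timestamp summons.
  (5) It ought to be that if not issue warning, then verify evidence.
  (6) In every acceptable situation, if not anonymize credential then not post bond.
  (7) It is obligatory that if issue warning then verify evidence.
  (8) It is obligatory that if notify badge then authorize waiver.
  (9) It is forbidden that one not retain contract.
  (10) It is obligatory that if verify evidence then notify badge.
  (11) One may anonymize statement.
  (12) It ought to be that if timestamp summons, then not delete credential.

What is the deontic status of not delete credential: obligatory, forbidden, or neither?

Premise 12 is O(timestamp_summons → ¬delete_credential), but O(timestamp_summons) is not derivable from the premises, so it does not yield O(¬delete_credential).
No premise or chain of K-axiom applications forces O(¬delete_credential), and none forces O(delete_credential). So ¬delete_credential is neither obligatory nor forbidden under these norms.

Neither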